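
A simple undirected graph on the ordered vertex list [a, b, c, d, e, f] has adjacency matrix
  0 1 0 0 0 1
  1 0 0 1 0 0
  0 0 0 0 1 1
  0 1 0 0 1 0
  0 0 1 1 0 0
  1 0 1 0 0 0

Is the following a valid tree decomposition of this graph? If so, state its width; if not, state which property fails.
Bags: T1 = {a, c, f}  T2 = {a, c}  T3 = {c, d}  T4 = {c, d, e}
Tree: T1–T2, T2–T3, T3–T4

A tree decomposition must satisfy three properties: every vertex lies in some bag; for every edge, both endpoints lie together in some bag; and for every vertex, the bags containing it form a connected subtree. Here vertex b appears in no bag, so the decomposition is invalid.

No — vertex b appears in no bag.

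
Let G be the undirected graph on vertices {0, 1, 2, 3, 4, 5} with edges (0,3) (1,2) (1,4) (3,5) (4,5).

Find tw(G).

A width-1 tree decomposition is:
Bags: B1 = {1, 2}  B2 = {1, 4}  B3 = {4, 5}  B4 = {3, 5}  B5 = {0, 3}
Tree: B1–B2, B2–B3, B3–B4, B4–B5
Each bag holds 2 vertices, so the decomposition has width 1, which upper-bounds the treewidth. Since G has at least one edge (e.g. 2–1), it is not an edgeless graph, so tw(G) ≥ 1. The upper and lower bounds meet at 1, so that is the treewidth.

1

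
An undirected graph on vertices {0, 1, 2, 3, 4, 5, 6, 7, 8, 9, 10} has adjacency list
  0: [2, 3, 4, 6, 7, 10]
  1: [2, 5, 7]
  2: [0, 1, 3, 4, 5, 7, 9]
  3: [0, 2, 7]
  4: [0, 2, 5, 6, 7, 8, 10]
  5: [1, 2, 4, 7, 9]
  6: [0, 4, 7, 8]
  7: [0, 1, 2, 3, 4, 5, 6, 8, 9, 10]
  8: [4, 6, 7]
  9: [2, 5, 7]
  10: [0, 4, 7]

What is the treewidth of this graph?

A width-3 tree decomposition is:
Bags: B1 = {0, 4, 6, 7}  B2 = {0, 2, 4, 7}  B3 = {0, 2, 3, 7}  B4 = {0, 4, 7, 10}  B5 = {2, 4, 5, 7}  B6 = {2, 5, 7, 9}  B7 = {4, 6, 7, 8}  B8 = {1, 2, 5, 7}
Tree: B1–B2, B2–B3, B2–B4, B2–B5, B5–B6, B1–B7, B5–B8
Every bag has size at most 4, so the width is 4 − 1 = 3 and tw(G) ≤ 3. For the lower bound, the 4 vertices {4, 6, 7, 8} are pairwise adjacent, and any tree decomposition puts a clique entirely inside one bag — forcing width ≥ 3. The upper and lower bounds meet at 3, so that is the treewidth.

3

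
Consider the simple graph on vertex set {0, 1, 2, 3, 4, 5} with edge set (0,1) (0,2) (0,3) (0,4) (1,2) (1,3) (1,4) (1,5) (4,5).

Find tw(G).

A width-2 tree decomposition is:
Bags: B1 = {0, 1, 2}  B2 = {0, 1, 4}  B3 = {0, 1, 3}  B4 = {1, 4, 5}
Tree: B1–B2, B1–B3, B2–B4
Each bag holds 3 vertices, so the decomposition has width 2, which upper-bounds the treewidth. Conversely, {0, 1, 2} is a clique of size 3, and the vertices of any clique must share a bag in every tree decomposition; so some bag has ≥ 3 vertices and tw(G) ≥ 2. Therefore the treewidth is 2.

2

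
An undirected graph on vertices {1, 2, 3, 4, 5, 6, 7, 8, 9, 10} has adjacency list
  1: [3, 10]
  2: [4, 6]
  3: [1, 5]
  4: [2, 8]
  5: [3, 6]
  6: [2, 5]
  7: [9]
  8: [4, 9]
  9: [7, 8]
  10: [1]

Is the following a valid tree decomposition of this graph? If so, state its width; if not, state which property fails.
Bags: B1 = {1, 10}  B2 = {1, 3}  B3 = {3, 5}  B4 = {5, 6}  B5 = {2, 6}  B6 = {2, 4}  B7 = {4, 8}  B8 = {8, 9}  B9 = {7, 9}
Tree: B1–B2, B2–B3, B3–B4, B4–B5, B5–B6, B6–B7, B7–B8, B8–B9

Yes; width 1.

Vertex coverage: the bags together contain {1, 2, 3, 4, 5, 6, 7, 8, 9, 10}, the full vertex set. Edge coverage: each edge of G has both endpoints in at least one bag. Running intersection: for every vertex, the bags containing it form a connected subtree. All three properties hold, so this is a valid tree decomposition of width max|bag| − 1 = 1, and hence tw(G) ≤ 1.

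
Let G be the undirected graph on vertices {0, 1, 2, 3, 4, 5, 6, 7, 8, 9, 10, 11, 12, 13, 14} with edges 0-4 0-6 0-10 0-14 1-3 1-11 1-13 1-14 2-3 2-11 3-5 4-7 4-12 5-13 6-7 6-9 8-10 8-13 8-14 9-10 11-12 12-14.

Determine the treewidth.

A width-3 tree decomposition is:
Bags: B1 = {2, 3, 5, 13}  B2 = {1, 2, 3, 13}  B3 = {1, 2, 11, 13}  B4 = {1, 8, 11, 13}  B5 = {1, 8, 11, 14}  B6 = {8, 11, 12, 14}  B7 = {8, 10, 12, 14}  B8 = {0, 10, 12, 14}  B9 = {0, 4, 10, 12}  B10 = {0, 4, 9, 10}  B11 = {0, 4, 6, 9}  B12 = {4, 6, 7, 9}
Tree: B1–B2, B2–B3, B3–B4, B4–B5, B5–B6, B6–B7, B7–B8, B8–B9, B9–B10, B10–B11, B11–B12
The largest bag has 4 vertices, giving width 3; this decomposition certifies tw(G) ≤ 3. For the lower bound: the 4 vertex sets {2,3,5}, {13}, {1}, {8,11,12,14} are disjoint, each induces a connected subgraph, and every pair is joined by at least one edge of G. Contracting each set to a single vertex therefore yields K_{4} as a minor, and since treewidth is minor-monotone, tw(G) ≥ tw(K_{4}) = 3. The upper and lower bounds meet at 3, so that is the treewidth.

3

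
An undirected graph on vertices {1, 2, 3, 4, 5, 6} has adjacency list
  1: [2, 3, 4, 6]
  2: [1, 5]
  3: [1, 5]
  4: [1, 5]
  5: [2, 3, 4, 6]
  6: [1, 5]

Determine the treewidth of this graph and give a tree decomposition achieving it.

Treewidth 2.
Bags: B1 = {1, 4, 5}  B2 = {1, 3, 5}  B3 = {1, 5, 6}  B4 = {1, 2, 5}
Tree: B1–B2, B2–B3, B3–B4

Each bag holds 3 vertices, so the decomposition has width 2, which upper-bounds the treewidth. For the lower bound, G contains the cycle 4–5–3–1–4, so G is not a forest; only forests have treewidth ≤ 1, hence tw(G) ≥ 2. Therefore the treewidth is 2.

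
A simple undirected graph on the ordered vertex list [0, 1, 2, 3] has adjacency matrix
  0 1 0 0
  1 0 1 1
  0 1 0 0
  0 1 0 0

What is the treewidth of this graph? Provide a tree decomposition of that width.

Treewidth 1.
One such decomposition:
Bags: B1 = {0, 1}  B2 = {1, 2}  B3 = {1, 3}
Tree: B1–B2, B2–B3

Each bag holds 2 vertices, so the decomposition has width 1, which upper-bounds the treewidth. Any graph with an edge has treewidth ≥ 1, and G has the edge 1–0. The upper and lower bounds meet at 1, so that is the treewidth.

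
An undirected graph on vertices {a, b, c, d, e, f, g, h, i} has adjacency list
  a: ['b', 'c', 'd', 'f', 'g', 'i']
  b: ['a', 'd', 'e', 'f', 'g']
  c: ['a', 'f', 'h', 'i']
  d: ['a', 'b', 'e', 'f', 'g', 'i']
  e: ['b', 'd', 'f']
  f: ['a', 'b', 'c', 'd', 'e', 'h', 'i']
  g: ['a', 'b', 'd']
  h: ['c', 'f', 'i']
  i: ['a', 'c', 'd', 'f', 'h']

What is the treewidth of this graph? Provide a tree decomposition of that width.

Treewidth 3.
One such decomposition:
Bags: B1 = {a, d, f, i}  B2 = {a, b, d, f}  B3 = {a, c, f, i}  B4 = {a, b, d, g}  B5 = {b, d, e, f}  B6 = {c, f, h, i}
Tree: B1–B2, B1–B3, B2–B4, B2–B5, B3–B6

The largest bag has 4 vertices, giving width 3; this decomposition certifies tw(G) ≤ 3. For the lower bound, the 4 vertices {a, b, d, g} are pairwise adjacent, and any tree decomposition puts a clique entirely inside one bag — forcing width ≥ 3. The upper and lower bounds meet at 3, so that is the treewidth.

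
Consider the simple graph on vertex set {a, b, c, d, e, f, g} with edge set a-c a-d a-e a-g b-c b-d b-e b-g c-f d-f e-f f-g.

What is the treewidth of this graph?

A width-3 tree decomposition is:
Bags: B1 = {a, b, d, f}  B2 = {a, b, c, f}  B3 = {a, b, f, g}  B4 = {a, b, e, f}
Tree: B1–B2, B2–B3, B3–B4
Each bag holds 4 vertices, so the decomposition has width 3, which upper-bounds the treewidth. For the lower bound: the 4 vertex sets {a,d}, {c,f}, {b}, {g} are disjoint, each induces a connected subgraph, and every pair is joined by at least one edge of G. Contracting each set to a single vertex therefore yields K_{4} as a minor, and since treewidth is minor-monotone, tw(G) ≥ tw(K_{4}) = 3. Hence tw(G) = 3 exactly.

3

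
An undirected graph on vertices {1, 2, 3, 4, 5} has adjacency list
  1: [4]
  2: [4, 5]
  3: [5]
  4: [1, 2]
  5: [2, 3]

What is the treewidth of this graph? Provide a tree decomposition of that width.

Each bag holds 2 vertices, so the decomposition has width 1, which upper-bounds the treewidth. G has an edge, so its treewidth is at least 1. Combining the bounds, tw(G) = 1.

Treewidth 1.
One optimal decomposition is:
Bags: B1 = {3, 5}  B2 = {2, 5}  B3 = {2, 4}  B4 = {1, 4}
Tree: B1–B2, B2–B3, B3–B4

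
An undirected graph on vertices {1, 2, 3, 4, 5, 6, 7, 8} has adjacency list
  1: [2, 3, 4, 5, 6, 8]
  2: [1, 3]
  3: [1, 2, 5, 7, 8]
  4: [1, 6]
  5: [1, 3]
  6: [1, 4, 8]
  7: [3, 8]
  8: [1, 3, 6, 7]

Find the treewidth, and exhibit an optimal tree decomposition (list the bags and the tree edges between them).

The largest bag has 3 vertices, giving width 2; this decomposition certifies tw(G) ≤ 2. Conversely, {1, 3, 8} is a clique of size 3, and the vertices of any clique must share a bag in every tree decomposition; so some bag has ≥ 3 vertices and tw(G) ≥ 2. The upper and lower bounds meet at 2, so that is the treewidth.

Treewidth 2.
One such decomposition:
Bags: B1 = {1, 4, 6}  B2 = {1, 6, 8}  B3 = {1, 3, 8}  B4 = {1, 2, 3}  B5 = {1, 3, 5}  B6 = {3, 7, 8}
Tree: B1–B2, B2–B3, B3–B4, B3–B5, B3–B6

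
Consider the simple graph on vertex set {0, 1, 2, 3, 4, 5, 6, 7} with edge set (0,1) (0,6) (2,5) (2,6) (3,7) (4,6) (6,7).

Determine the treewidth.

1

A width-1 tree decomposition is:
Bags: B1 = {6, 7}  B2 = {0, 6}  B3 = {4, 6}  B4 = {2, 6}  B5 = {3, 7}  B6 = {0, 1}  B7 = {2, 5}
Tree: B1–B2, B2–B3, B2–B4, B1–B5, B2–B6, B4–B7
Each bag holds 2 vertices, so the decomposition has width 1, which upper-bounds the treewidth. G has an edge, so its treewidth is at least 1. Hence tw(G) = 1 exactly.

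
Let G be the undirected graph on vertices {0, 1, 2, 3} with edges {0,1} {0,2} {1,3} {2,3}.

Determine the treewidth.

2

A width-2 tree decomposition is:
Bags: B1 = {1, 2, 3}  B2 = {0, 1, 2}
Tree: B1–B2
Each bag holds 3 vertices, so the decomposition has width 2, which upper-bounds the treewidth. For the lower bound, G contains the cycle 1–3–2–0–1, so G is not a forest; only forests have treewidth ≤ 1, hence tw(G) ≥ 2. Therefore the treewidth is 2.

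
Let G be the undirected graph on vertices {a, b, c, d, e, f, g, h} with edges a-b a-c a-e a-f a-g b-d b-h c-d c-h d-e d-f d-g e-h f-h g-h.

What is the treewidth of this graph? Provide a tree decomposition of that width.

Treewidth 3.
One optimal decomposition is:
Bags: B1 = {a, d, f, h}  B2 = {a, c, d, h}  B3 = {a, d, g, h}  B4 = {a, d, e, h}  B5 = {a, b, d, h}
Tree: B1–B2, B2–B3, B3–B4, B4–B5

Each bag holds 4 vertices, so the decomposition has width 3, which upper-bounds the treewidth. For the lower bound: the 4 vertex sets {f,h}, {a,c}, {d}, {g} are disjoint, each induces a connected subgraph, and every pair is joined by at least one edge of G. Contracting each set to a single vertex therefore yields K_{4} as a minor, and since treewidth is minor-monotone, tw(G) ≥ tw(K_{4}) = 3. Hence tw(G) = 3 exactly.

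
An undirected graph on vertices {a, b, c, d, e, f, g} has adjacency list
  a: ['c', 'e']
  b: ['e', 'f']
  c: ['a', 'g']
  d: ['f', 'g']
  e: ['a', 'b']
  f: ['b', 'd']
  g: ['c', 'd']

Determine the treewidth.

A width-2 tree decomposition is:
Bags: B1 = {a, b, e}  B2 = {a, b, c}  B3 = {b, c, g}  B4 = {b, d, g}  B5 = {b, d, f}
Tree: B1–B2, B2–B3, B3–B4, B4–B5
Each bag holds 3 vertices, so the decomposition has width 2, which upper-bounds the treewidth. For the lower bound, G contains the cycle b–e–a–c–g–d–f–b, so G is not a forest; only forests have treewidth ≤ 1, hence tw(G) ≥ 2. The upper and lower bounds meet at 2, so that is the treewidth.

2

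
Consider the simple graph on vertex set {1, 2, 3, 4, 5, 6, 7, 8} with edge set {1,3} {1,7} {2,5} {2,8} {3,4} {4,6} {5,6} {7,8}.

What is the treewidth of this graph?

2

A width-2 tree decomposition is:
Bags: B1 = {4, 5, 6}  B2 = {2, 4, 5}  B3 = {2, 4, 8}  B4 = {4, 7, 8}  B5 = {1, 4, 7}  B6 = {1, 3, 4}
Tree: B1–B2, B2–B3, B3–B4, B4–B5, B5–B6
The largest bag has 3 vertices, giving width 2; this decomposition certifies tw(G) ≤ 2. For the lower bound, G contains the cycle 4–6–5–2–8–7–1–3–4, so G is not a forest; only forests have treewidth ≤ 1, hence tw(G) ≥ 2. The upper and lower bounds meet at 2, so that is the treewidth.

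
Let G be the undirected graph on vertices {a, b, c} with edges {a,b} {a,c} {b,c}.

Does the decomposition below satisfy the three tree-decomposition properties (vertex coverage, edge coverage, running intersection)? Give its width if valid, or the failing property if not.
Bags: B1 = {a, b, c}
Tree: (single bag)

Yes; width 2.

Checking the three conditions: (i) the bags cover all of {a, b, c}; (ii) for each edge, some bag contains both endpoints; (iii) the bags containing any fixed vertex form a subtree. All hold, so the decomposition is valid with width 3 − 1 = 2.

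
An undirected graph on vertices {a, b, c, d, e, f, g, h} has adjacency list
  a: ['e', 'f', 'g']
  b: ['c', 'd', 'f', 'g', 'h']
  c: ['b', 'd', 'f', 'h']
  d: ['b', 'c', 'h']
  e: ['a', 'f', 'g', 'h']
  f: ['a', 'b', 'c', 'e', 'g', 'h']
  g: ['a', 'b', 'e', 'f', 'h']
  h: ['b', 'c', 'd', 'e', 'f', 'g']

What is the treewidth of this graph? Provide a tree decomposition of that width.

The largest bag has 4 vertices, giving width 3; this decomposition certifies tw(G) ≤ 3. On the other hand G contains the 4-clique {b, c, d, h}. A clique must lie in a single bag of any decomposition, so no decomposition can have width below 3. Therefore the treewidth is 3.

Treewidth 3.
One optimal decomposition is:
Bags: B1 = {e, f, g, h}  B2 = {b, f, g, h}  B3 = {b, c, f, h}  B4 = {a, e, f, g}  B5 = {b, c, d, h}
Tree: B1–B2, B2–B3, B1–B4, B3–B5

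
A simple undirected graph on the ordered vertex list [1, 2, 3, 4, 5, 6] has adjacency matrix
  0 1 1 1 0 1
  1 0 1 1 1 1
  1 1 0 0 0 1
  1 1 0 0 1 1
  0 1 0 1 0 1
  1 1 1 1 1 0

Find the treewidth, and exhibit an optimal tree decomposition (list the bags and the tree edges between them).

Treewidth 3.
Bags: B1 = {2, 4, 5, 6}  B2 = {1, 2, 4, 6}  B3 = {1, 2, 3, 6}
Tree: B1–B2, B2–B3

Each bag holds 4 vertices, so the decomposition has width 3, which upper-bounds the treewidth. Conversely, {1, 2, 3, 6} is a clique of size 4, and the vertices of any clique must share a bag in every tree decomposition; so some bag has ≥ 4 vertices and tw(G) ≥ 3. The upper and lower bounds meet at 3, so that is the treewidth.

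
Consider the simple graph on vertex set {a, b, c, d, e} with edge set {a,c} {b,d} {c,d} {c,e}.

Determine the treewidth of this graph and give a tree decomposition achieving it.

Each bag holds 2 vertices, so the decomposition has width 1, which upper-bounds the treewidth. G has an edge, so its treewidth is at least 1. The upper and lower bounds meet at 1, so that is the treewidth.

Treewidth 1.
One such decomposition:
Bags: B1 = {c, d}  B2 = {c, e}  B3 = {a, c}  B4 = {b, d}
Tree: B1–B2, B2–B3, B1–B4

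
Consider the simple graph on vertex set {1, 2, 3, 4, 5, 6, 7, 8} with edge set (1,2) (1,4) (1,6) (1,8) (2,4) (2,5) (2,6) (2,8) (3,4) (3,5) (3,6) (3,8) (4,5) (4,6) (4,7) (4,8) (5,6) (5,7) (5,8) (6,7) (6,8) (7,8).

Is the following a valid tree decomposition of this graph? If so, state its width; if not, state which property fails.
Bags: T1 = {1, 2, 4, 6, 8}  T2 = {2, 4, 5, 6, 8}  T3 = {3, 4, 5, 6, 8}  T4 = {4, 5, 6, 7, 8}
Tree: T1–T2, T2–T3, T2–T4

Every vertex of G appears in some bag (union = {1, 2, 3, 4, 5, 6, 7, 8}); every edge is covered by a bag; and for each vertex v the set of bags containing v is connected in the bag tree. The decomposition is therefore valid. The largest bag has 5 vertices, so the width is 4.

Yes; width 4.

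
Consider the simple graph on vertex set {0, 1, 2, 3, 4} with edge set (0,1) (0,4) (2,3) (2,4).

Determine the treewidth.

1

A width-1 tree decomposition is:
Bags: B1 = {2, 3}  B2 = {2, 4}  B3 = {0, 4}  B4 = {0, 1}
Tree: B1–B2, B2–B3, B3–B4
Each bag holds 2 vertices, so the decomposition has width 1, which upper-bounds the treewidth. G has an edge, so its treewidth is at least 1. Hence tw(G) = 1 exactly.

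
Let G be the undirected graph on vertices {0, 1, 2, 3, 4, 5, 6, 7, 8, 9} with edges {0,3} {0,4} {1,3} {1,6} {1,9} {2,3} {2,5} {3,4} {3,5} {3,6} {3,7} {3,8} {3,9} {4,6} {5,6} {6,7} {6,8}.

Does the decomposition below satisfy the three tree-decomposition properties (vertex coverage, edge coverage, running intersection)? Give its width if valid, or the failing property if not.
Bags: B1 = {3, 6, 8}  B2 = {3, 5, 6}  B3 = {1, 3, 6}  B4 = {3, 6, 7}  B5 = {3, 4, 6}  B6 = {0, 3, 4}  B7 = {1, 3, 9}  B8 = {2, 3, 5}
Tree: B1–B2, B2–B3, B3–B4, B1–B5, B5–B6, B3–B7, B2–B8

Vertex coverage: the bags together contain {0, 1, 2, 3, 4, 5, 6, 7, 8, 9}, the full vertex set. Edge coverage: each edge of G has both endpoints in at least one bag. Running intersection: for every vertex, the bags containing it form a connected subtree. All three properties hold, so this is a valid tree decomposition of width max|bag| − 1 = 2, and hence tw(G) ≤ 2.

Yes; width 2.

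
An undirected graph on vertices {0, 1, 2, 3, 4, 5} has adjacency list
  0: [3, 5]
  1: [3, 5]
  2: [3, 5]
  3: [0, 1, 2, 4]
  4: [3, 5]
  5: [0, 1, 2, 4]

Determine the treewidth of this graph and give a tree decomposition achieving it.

Treewidth 2.
One such decomposition:
Bags: B1 = {1, 3, 5}  B2 = {0, 3, 5}  B3 = {2, 3, 5}  B4 = {3, 4, 5}
Tree: B1–B2, B2–B3, B3–B4

Every bag has size at most 3, so the width is 3 − 1 = 2 and tw(G) ≤ 2. Since 3–1–5–0–3 is a cycle in G, G is not acyclic. Forests are exactly the graphs of treewidth ≤ 1, so tw(G) ≥ 2. Therefore the treewidth is 2.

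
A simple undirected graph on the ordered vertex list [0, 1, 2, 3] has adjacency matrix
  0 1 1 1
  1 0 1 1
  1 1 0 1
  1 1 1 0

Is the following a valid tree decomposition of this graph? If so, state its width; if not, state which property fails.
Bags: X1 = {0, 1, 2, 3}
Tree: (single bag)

Vertex coverage: the bags together contain {0, 1, 2, 3}, the full vertex set. Edge coverage: each edge of G has both endpoints in at least one bag. Running intersection: for every vertex, the bags containing it form a connected subtree. All three properties hold, so this is a valid tree decomposition of width max|bag| − 1 = 3, and hence tw(G) ≤ 3.

Yes; width 3.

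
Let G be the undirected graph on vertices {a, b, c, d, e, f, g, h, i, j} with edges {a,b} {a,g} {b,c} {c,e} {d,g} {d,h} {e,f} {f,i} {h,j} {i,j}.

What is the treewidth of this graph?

2

A width-2 tree decomposition is:
Bags: B1 = {a, d, g}  B2 = {a, d, h}  B3 = {a, h, j}  B4 = {a, i, j}  B5 = {a, f, i}  B6 = {a, e, f}  B7 = {a, c, e}  B8 = {a, b, c}
Tree: B1–B2, B2–B3, B3–B4, B4–B5, B5–B6, B6–B7, B7–B8
The largest bag has 3 vertices, giving width 2; this decomposition certifies tw(G) ≤ 2. The edges a–g–d–h–j–i–f–e–c–b–a form a cycle, so G is not a tree and its treewidth is at least 2. The upper and lower bounds meet at 2, so that is the treewidth.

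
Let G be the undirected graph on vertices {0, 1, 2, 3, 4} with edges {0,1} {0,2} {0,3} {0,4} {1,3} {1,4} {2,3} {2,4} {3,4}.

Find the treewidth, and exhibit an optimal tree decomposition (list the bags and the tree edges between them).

The largest bag has 4 vertices, giving width 3; this decomposition certifies tw(G) ≤ 3. Conversely, {0, 1, 3, 4} is a clique of size 4, and the vertices of any clique must share a bag in every tree decomposition; so some bag has ≥ 4 vertices and tw(G) ≥ 3. Hence tw(G) = 3 exactly.

Treewidth 3.
One optimal decomposition is:
Bags: B1 = {0, 2, 3, 4}  B2 = {0, 1, 3, 4}
Tree: B1–B2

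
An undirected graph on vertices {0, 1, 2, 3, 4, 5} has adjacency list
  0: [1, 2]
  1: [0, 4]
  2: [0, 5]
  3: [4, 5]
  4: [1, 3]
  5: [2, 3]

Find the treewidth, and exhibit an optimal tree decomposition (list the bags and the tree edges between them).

Treewidth 2.
One optimal decomposition is:
Bags: B1 = {3, 4, 5}  B2 = {1, 4, 5}  B3 = {0, 1, 5}  B4 = {0, 2, 5}
Tree: B1–B2, B2–B3, B3–B4

Every bag has size at most 3, so the width is 3 − 1 = 2 and tw(G) ≤ 2. Since 5–3–4–1–0–2–5 is a cycle in G, G is not acyclic. Forests are exactly the graphs of treewidth ≤ 1, so tw(G) ≥ 2. Therefore the treewidth is 2.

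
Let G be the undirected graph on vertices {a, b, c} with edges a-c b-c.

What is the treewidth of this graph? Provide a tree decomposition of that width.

Treewidth 1.
One optimal decomposition is:
Bags: B1 = {a, c}  B2 = {b, c}
Tree: B1–B2

Each bag holds 2 vertices, so the decomposition has width 1, which upper-bounds the treewidth. G has an edge, so its treewidth is at least 1. Hence tw(G) = 1 exactly.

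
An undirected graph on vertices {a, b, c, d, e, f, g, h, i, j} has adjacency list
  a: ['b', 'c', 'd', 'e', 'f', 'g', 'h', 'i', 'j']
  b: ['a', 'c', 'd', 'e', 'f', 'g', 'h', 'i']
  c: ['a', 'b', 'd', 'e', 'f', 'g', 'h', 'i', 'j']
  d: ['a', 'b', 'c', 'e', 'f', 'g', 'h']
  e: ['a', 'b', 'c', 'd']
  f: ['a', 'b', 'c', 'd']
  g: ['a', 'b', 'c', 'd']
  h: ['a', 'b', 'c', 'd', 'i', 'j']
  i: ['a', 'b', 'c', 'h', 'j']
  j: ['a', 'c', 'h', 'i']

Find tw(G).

A width-4 tree decomposition is:
Bags: B1 = {a, b, c, d, h}  B2 = {a, b, c, d, f}  B3 = {a, b, c, d, g}  B4 = {a, b, c, d, e}  B5 = {a, b, c, h, i}  B6 = {a, c, h, i, j}
Tree: B1–B2, B1–B3, B2–B4, B1–B5, B5–B6
The largest bag has 5 vertices, giving width 4; this decomposition certifies tw(G) ≤ 4. On the other hand G contains the 5-clique {a, c, h, i, j}. A clique must lie in a single bag of any decomposition, so no decomposition can have width below 4. Combining the bounds, tw(G) = 4.

4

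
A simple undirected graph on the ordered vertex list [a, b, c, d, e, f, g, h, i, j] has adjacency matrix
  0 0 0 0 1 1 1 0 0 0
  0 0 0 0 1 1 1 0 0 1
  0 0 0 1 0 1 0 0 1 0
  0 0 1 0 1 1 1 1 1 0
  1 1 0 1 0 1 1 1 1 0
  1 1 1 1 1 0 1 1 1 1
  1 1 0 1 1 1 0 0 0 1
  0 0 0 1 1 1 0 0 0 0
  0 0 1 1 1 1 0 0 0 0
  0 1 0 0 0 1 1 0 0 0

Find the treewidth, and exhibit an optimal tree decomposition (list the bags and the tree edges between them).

Treewidth 3.
Bags: B1 = {b, e, f, g}  B2 = {d, e, f, g}  B3 = {d, e, f, i}  B4 = {d, e, f, h}  B5 = {a, e, f, g}  B6 = {c, d, f, i}  B7 = {b, f, g, j}
Tree: B1–B2, B2–B3, B2–B4, B2–B5, B3–B6, B1–B7

The largest bag has 4 vertices, giving width 3; this decomposition certifies tw(G) ≤ 3. Conversely, {b, f, g, j} is a clique of size 4, and the vertices of any clique must share a bag in every tree decomposition; so some bag has ≥ 4 vertices and tw(G) ≥ 3. The upper and lower bounds meet at 3, so that is the treewidth.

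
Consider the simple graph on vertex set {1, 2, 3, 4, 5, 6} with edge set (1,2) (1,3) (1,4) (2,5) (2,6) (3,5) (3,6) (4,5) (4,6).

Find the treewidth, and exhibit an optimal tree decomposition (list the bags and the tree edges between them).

The largest bag has 4 vertices, giving width 3; this decomposition certifies tw(G) ≤ 3. For the lower bound: the 4 vertex sets {4,6}, {3,5}, {2}, {1} are disjoint, each induces a connected subgraph, and every pair is joined by at least one edge of G. Contracting each set to a single vertex therefore yields K_{4} as a minor, and since treewidth is minor-monotone, tw(G) ≥ tw(K_{4}) = 3. The upper and lower bounds meet at 3, so that is the treewidth.

Treewidth 3.
Bags: B1 = {2, 3, 4, 6}  B2 = {2, 3, 4, 5}  B3 = {1, 2, 3, 4}
Tree: B1–B2, B2–B3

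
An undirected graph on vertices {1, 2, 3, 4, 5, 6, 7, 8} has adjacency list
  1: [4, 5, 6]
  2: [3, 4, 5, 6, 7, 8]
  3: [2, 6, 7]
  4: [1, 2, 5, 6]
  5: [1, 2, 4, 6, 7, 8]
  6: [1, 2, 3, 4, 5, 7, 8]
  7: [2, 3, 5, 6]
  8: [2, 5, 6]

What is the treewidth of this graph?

3

A width-3 tree decomposition is:
Bags: B1 = {2, 5, 6, 7}  B2 = {2, 3, 6, 7}  B3 = {2, 4, 5, 6}  B4 = {2, 5, 6, 8}  B5 = {1, 4, 5, 6}
Tree: B1–B2, B1–B3, B1–B4, B3–B5
Each bag holds 4 vertices, so the decomposition has width 3, which upper-bounds the treewidth. On the other hand G contains the 4-clique {1, 4, 5, 6}. A clique must lie in a single bag of any decomposition, so no decomposition can have width below 3. Therefore the treewidth is 3.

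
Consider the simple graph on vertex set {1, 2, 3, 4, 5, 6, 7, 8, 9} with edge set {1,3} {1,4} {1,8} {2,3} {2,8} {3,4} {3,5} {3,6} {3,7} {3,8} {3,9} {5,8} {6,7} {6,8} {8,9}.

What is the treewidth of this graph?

A width-2 tree decomposition is:
Bags: B1 = {1, 3, 4}  B2 = {1, 3, 8}  B3 = {3, 6, 8}  B4 = {3, 5, 8}  B5 = {3, 6, 7}  B6 = {2, 3, 8}  B7 = {3, 8, 9}
Tree: B1–B2, B2–B3, B3–B4, B3–B5, B2–B6, B6–B7
The largest bag has 3 vertices, giving width 2; this decomposition certifies tw(G) ≤ 2. For the lower bound, the 3 vertices {1, 3, 8} are pairwise adjacent, and any tree decomposition puts a clique entirely inside one bag — forcing width ≥ 2. Therefore the treewidth is 2.

2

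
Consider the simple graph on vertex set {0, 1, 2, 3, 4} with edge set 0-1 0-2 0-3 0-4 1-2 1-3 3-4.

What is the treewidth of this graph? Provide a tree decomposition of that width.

Treewidth 2.
Bags: B1 = {0, 1, 2}  B2 = {0, 1, 3}  B3 = {0, 3, 4}
Tree: B1–B2, B2–B3

Every bag has size at most 3, so the width is 3 − 1 = 2 and tw(G) ≤ 2. For the lower bound, the 3 vertices {0, 1, 2} are pairwise adjacent, and any tree decomposition puts a clique entirely inside one bag — forcing width ≥ 2. Therefore the treewidth is 2.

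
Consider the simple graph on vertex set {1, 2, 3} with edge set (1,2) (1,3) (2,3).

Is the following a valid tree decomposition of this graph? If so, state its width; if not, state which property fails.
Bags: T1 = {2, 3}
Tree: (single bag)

No — vertex 1 appears in no bag.

A tree decomposition must satisfy three properties: every vertex lies in some bag; for every edge, both endpoints lie together in some bag; and for every vertex, the bags containing it form a connected subtree. Here vertex 1 appears in no bag, so the decomposition is invalid.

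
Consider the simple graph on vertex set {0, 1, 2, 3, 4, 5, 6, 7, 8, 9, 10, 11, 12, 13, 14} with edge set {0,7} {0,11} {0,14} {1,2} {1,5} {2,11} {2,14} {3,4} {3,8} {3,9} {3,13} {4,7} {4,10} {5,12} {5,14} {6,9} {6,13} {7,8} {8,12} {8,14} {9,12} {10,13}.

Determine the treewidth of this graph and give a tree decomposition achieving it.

Every bag has size at most 4, so the width is 4 − 1 = 3 and tw(G) ≤ 3. For the lower bound: the 4 vertex sets {1,2,11}, {5}, {14}, {0,7,8,12} are disjoint, each induces a connected subgraph, and every pair is joined by at least one edge of G. Contracting each set to a single vertex therefore yields K_{4} as a minor, and since treewidth is minor-monotone, tw(G) ≥ tw(K_{4}) = 3. Hence tw(G) = 3 exactly.

Treewidth 3.
Bags: B1 = {1, 2, 5, 11}  B2 = {2, 5, 11, 14}  B3 = {0, 5, 11, 14}  B4 = {0, 5, 12, 14}  B5 = {0, 8, 12, 14}  B6 = {0, 7, 8, 12}  B7 = {7, 8, 9, 12}  B8 = {3, 7, 8, 9}  B9 = {3, 4, 7, 9}  B10 = {3, 4, 6, 9}  B11 = {3, 4, 6, 13}  B12 = {4, 6, 10, 13}
Tree: B1–B2, B2–B3, B3–B4, B4–B5, B5–B6, B6–B7, B7–B8, B8–B9, B9–B10, B10–B11, B11–B12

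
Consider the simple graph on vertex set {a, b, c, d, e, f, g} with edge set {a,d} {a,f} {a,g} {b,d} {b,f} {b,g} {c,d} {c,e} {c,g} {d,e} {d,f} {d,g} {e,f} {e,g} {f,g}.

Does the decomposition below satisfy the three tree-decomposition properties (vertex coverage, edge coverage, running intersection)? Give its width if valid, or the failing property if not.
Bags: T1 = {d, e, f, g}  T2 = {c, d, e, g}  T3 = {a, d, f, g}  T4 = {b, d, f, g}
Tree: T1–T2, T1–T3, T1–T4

Yes; width 3.

Vertex coverage: the bags together contain {a, b, c, d, e, f, g}, the full vertex set. Edge coverage: each edge of G has both endpoints in at least one bag. Running intersection: for every vertex, the bags containing it form a connected subtree. All three properties hold, so this is a valid tree decomposition of width max|bag| − 1 = 3, and hence tw(G) ≤ 3.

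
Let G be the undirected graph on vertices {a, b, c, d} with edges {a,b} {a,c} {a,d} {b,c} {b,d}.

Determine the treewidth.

A width-2 tree decomposition is:
Bags: B1 = {a, b, d}  B2 = {a, b, c}
Tree: B1–B2
Each bag holds 3 vertices, so the decomposition has width 2, which upper-bounds the treewidth. For the lower bound, the 3 vertices {a, b, d} are pairwise adjacent, and any tree decomposition puts a clique entirely inside one bag — forcing width ≥ 2. Combining the bounds, tw(G) = 2.

2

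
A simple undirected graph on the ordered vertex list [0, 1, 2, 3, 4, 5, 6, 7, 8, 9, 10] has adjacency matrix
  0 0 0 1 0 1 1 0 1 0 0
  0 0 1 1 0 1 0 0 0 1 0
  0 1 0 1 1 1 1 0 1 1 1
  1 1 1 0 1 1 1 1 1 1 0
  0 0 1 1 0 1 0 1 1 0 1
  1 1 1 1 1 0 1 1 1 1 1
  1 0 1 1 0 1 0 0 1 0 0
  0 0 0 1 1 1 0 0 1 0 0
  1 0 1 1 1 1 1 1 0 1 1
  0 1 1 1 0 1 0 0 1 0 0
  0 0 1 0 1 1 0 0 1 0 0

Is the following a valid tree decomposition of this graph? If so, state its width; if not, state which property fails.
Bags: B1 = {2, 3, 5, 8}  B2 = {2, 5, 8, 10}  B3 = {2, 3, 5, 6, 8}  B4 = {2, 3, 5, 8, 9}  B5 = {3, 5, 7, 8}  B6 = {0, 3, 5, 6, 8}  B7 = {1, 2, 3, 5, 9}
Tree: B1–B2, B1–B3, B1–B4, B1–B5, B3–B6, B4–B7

No — vertex 4 appears in no bag.

A tree decomposition must satisfy three properties: every vertex lies in some bag; for every edge, both endpoints lie together in some bag; and for every vertex, the bags containing it form a connected subtree. Here vertex 4 appears in no bag, so the decomposition is invalid.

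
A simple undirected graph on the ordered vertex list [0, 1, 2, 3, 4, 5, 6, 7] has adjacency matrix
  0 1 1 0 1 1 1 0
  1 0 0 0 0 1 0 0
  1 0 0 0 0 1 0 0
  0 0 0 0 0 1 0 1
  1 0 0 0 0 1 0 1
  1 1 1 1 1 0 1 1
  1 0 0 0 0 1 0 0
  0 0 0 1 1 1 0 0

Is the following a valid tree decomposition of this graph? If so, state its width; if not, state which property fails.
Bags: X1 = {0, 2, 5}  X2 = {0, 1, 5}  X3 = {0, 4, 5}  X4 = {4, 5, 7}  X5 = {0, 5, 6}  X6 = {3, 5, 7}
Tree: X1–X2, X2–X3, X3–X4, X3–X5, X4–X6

Vertex coverage: the bags together contain {0, 1, 2, 3, 4, 5, 6, 7}, the full vertex set. Edge coverage: each edge of G has both endpoints in at least one bag. Running intersection: for every vertex, the bags containing it form a connected subtree. All three properties hold, so this is a valid tree decomposition of width max|bag| − 1 = 2, and hence tw(G) ≤ 2.

Yes; width 2.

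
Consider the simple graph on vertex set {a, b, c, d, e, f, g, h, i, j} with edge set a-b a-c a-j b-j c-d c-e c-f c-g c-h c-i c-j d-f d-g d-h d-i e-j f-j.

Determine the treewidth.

2

A width-2 tree decomposition is:
Bags: B1 = {c, f, j}  B2 = {c, e, j}  B3 = {c, d, f}  B4 = {c, d, g}  B5 = {a, c, j}  B6 = {c, d, i}  B7 = {a, b, j}  B8 = {c, d, h}
Tree: B1–B2, B1–B3, B3–B4, B2–B5, B4–B6, B5–B7, B3–B8
Each bag holds 3 vertices, so the decomposition has width 2, which upper-bounds the treewidth. For the lower bound, the 3 vertices {c, d, g} are pairwise adjacent, and any tree decomposition puts a clique entirely inside one bag — forcing width ≥ 2. The upper and lower bounds meet at 2, so that is the treewidth.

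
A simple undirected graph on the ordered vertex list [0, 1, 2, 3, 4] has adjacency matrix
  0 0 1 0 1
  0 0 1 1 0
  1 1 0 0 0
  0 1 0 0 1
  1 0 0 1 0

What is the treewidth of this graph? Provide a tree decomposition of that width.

Treewidth 2.
Bags: B1 = {1, 3, 4}  B2 = {0, 1, 4}  B3 = {0, 1, 2}
Tree: B1–B2, B2–B3

Each bag holds 3 vertices, so the decomposition has width 2, which upper-bounds the treewidth. For the lower bound, G contains the cycle 1–3–4–0–2–1, so G is not a forest; only forests have treewidth ≤ 1, hence tw(G) ≥ 2. The upper and lower bounds meet at 2, so that is the treewidth.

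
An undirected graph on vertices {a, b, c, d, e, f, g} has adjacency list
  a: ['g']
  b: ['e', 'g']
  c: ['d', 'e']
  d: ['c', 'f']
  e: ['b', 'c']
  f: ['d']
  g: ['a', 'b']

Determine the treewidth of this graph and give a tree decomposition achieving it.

Treewidth 1.
One optimal decomposition is:
Bags: B1 = {a, g}  B2 = {b, g}  B3 = {b, e}  B4 = {c, e}  B5 = {c, d}  B6 = {d, f}
Tree: B1–B2, B2–B3, B3–B4, B4–B5, B5–B6

Each bag holds 2 vertices, so the decomposition has width 1, which upper-bounds the treewidth. G has an edge, so its treewidth is at least 1. Hence tw(G) = 1 exactly.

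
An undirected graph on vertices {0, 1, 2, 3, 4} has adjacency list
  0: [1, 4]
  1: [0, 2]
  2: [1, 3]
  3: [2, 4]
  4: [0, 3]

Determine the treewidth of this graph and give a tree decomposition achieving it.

Every bag has size at most 3, so the width is 3 − 1 = 2 and tw(G) ≤ 2. Since 3–2–1–0–4–3 is a cycle in G, G is not acyclic. Forests are exactly the graphs of treewidth ≤ 1, so tw(G) ≥ 2. Hence tw(G) = 2 exactly.

Treewidth 2.
One optimal decomposition is:
Bags: B1 = {1, 2, 3}  B2 = {0, 1, 3}  B3 = {0, 3, 4}
Tree: B1–B2, B2–B3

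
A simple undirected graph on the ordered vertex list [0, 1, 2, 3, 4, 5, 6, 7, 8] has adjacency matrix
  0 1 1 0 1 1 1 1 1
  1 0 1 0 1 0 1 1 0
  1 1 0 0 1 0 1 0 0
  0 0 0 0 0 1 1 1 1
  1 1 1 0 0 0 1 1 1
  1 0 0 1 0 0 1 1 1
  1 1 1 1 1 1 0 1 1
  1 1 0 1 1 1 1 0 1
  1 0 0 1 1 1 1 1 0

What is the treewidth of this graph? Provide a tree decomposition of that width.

The largest bag has 5 vertices, giving width 4; this decomposition certifies tw(G) ≤ 4. For the lower bound, the 5 vertices {0, 4, 6, 7, 8} are pairwise adjacent, and any tree decomposition puts a clique entirely inside one bag — forcing width ≥ 4. Therefore the treewidth is 4.

Treewidth 4.
One such decomposition:
Bags: B1 = {0, 4, 6, 7, 8}  B2 = {0, 5, 6, 7, 8}  B3 = {0, 1, 4, 6, 7}  B4 = {3, 5, 6, 7, 8}  B5 = {0, 1, 2, 4, 6}
Tree: B1–B2, B1–B3, B2–B4, B3–B5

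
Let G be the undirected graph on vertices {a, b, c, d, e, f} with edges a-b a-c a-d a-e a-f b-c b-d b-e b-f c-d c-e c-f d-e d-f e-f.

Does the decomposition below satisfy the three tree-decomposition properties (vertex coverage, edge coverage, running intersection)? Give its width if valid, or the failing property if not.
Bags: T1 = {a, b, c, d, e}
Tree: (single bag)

No — vertex f appears in no bag.

A tree decomposition must satisfy three properties: every vertex lies in some bag; for every edge, both endpoints lie together in some bag; and for every vertex, the bags containing it form a connected subtree. Here vertex f appears in no bag, so the decomposition is invalid.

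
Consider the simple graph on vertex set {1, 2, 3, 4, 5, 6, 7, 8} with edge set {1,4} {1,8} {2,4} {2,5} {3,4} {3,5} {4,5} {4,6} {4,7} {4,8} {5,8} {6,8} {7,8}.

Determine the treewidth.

2

A width-2 tree decomposition is:
Bags: B1 = {1, 4, 8}  B2 = {4, 5, 8}  B3 = {4, 7, 8}  B4 = {3, 4, 5}  B5 = {2, 4, 5}  B6 = {4, 6, 8}
Tree: B1–B2, B1–B3, B2–B4, B4–B5, B2–B6
The largest bag has 3 vertices, giving width 2; this decomposition certifies tw(G) ≤ 2. For the lower bound, the 3 vertices {1, 4, 8} are pairwise adjacent, and any tree decomposition puts a clique entirely inside one bag — forcing width ≥ 2. Combining the bounds, tw(G) = 2.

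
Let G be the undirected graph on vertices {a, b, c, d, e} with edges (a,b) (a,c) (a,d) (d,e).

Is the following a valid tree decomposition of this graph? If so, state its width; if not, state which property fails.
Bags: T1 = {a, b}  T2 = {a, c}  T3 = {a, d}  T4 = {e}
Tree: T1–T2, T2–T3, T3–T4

No — edge (d,e) lies in no bag.

A tree decomposition must satisfy three properties: every vertex lies in some bag; for every edge, both endpoints lie together in some bag; and for every vertex, the bags containing it form a connected subtree. Here edge (d,e) lies in no bag, so the decomposition is invalid.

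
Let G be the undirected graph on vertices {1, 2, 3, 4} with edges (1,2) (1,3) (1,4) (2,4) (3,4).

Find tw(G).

2

A width-2 tree decomposition is:
Bags: B1 = {1, 2, 4}  B2 = {1, 3, 4}
Tree: B1–B2
Every bag has size at most 3, so the width is 3 − 1 = 2 and tw(G) ≤ 2. For the lower bound, the 3 vertices {1, 2, 4} are pairwise adjacent, and any tree decomposition puts a clique entirely inside one bag — forcing width ≥ 2. Hence tw(G) = 2 exactly.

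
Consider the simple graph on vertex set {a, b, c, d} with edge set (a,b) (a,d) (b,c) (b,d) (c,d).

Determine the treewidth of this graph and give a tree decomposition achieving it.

The largest bag has 3 vertices, giving width 2; this decomposition certifies tw(G) ≤ 2. Conversely, {b, c, d} is a clique of size 3, and the vertices of any clique must share a bag in every tree decomposition; so some bag has ≥ 3 vertices and tw(G) ≥ 2. The upper and lower bounds meet at 2, so that is the treewidth.

Treewidth 2.
One optimal decomposition is:
Bags: B1 = {b, c, d}  B2 = {a, b, d}
Tree: B1–B2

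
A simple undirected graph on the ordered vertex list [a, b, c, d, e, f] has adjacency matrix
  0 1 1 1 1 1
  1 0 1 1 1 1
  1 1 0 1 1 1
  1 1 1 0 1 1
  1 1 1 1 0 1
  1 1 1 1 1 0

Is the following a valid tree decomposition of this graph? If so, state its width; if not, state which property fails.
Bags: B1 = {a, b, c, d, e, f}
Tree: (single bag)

Vertex coverage: the bags together contain {a, b, c, d, e, f}, the full vertex set. Edge coverage: each edge of G has both endpoints in at least one bag. Running intersection: for every vertex, the bags containing it form a connected subtree. All three properties hold, so this is a valid tree decomposition of width max|bag| − 1 = 5, and hence tw(G) ≤ 5.

Yes; width 5.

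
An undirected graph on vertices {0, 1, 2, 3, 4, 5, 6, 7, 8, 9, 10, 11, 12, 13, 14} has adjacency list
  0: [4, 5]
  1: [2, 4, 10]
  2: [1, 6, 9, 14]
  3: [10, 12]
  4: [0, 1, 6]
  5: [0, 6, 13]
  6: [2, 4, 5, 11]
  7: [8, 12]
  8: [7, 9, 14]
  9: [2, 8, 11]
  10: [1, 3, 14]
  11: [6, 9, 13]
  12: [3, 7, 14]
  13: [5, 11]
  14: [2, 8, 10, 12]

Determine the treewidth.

A width-3 tree decomposition is:
Bags: B1 = {3, 7, 8, 12}  B2 = {3, 8, 12, 14}  B3 = {3, 8, 10, 14}  B4 = {8, 9, 10, 14}  B5 = {2, 9, 10, 14}  B6 = {1, 2, 9, 10}  B7 = {1, 2, 9, 11}  B8 = {1, 2, 6, 11}  B9 = {1, 4, 6, 11}  B10 = {4, 6, 11, 13}  B11 = {4, 5, 6, 13}  B12 = {0, 4, 5, 13}
Tree: B1–B2, B2–B3, B3–B4, B4–B5, B5–B6, B6–B7, B7–B8, B8–B9, B9–B10, B10–B11, B11–B12
Every bag has size at most 4, so the width is 4 − 1 = 3 and tw(G) ≤ 3. For the lower bound: the 4 vertex sets {3,7,12}, {8}, {14}, {1,2,9,10} are disjoint, each induces a connected subgraph, and every pair is joined by at least one edge of G. Contracting each set to a single vertex therefore yields K_{4} as a minor, and since treewidth is minor-monotone, tw(G) ≥ tw(K_{4}) = 3. Therefore the treewidth is 3.

3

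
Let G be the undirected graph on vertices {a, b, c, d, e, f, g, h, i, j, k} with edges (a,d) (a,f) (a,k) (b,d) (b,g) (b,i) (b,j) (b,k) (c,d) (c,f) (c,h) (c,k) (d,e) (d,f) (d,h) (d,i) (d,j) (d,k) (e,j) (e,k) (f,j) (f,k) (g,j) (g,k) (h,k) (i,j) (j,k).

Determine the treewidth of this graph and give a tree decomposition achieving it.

Treewidth 3.
Bags: B1 = {d, e, j, k}  B2 = {d, f, j, k}  B3 = {b, d, j, k}  B4 = {b, g, j, k}  B5 = {c, d, f, k}  B6 = {b, d, i, j}  B7 = {c, d, h, k}  B8 = {a, d, f, k}
Tree: B1–B2, B1–B3, B3–B4, B2–B5, B3–B6, B5–B7, B5–B8

Each bag holds 4 vertices, so the decomposition has width 3, which upper-bounds the treewidth. For the lower bound, the 4 vertices {d, e, j, k} are pairwise adjacent, and any tree decomposition puts a clique entirely inside one bag — forcing width ≥ 3. Hence tw(G) = 3 exactly.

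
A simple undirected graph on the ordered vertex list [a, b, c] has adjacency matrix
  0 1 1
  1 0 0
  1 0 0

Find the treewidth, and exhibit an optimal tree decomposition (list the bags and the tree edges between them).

Every bag has size at most 2, so the width is 2 − 1 = 1 and tw(G) ≤ 1. G has an edge, so its treewidth is at least 1. Hence tw(G) = 1 exactly.

Treewidth 1.
One optimal decomposition is:
Bags: B1 = {a, c}  B2 = {a, b}
Tree: B1–B2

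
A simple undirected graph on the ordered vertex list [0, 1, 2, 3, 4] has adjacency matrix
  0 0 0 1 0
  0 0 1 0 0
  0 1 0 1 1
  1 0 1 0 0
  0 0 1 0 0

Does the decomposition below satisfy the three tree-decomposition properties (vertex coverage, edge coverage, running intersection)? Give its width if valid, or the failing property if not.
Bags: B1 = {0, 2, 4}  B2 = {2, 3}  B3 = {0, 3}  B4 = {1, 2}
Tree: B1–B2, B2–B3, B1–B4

No — bags containing vertex 0 are not connected in the tree.

A tree decomposition must satisfy three properties: every vertex lies in some bag; for every edge, both endpoints lie together in some bag; and for every vertex, the bags containing it form a connected subtree. Here bags containing vertex 0 are not connected in the tree, so the decomposition is invalid.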